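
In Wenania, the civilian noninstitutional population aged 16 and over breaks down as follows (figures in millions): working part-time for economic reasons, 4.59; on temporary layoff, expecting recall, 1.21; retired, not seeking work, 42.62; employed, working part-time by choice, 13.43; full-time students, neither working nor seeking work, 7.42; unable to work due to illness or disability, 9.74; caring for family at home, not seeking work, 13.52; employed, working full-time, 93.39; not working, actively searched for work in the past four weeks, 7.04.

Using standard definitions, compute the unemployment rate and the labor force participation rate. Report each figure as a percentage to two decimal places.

Unemployment rate ≈ 6.89%; labor force participation rate ≈ 62.01%.

Employed = 4.59 + 13.43 + 93.39 = 111.41 million (anyone who worked, including part-time for economic reasons, counts as employed).
Unemployed = 1.21 + 7.04 = 8.25 million (jobless and actively searching, or on temporary layoff).
Labor force = 111.41 + 8.25 = 119.66 million.
Not in labor force = 42.62 + 7.42 + 9.74 + 13.52 = 73.30 million (those not working and not actively searching are outside the labor force).
Civilian working-age population = 119.66 + 73.30 = 192.96 million.
Unemployment rate = 8.25 / 119.66 = 6.89%.
Labor force participation rate = 119.66 / 192.96 = 62.01%.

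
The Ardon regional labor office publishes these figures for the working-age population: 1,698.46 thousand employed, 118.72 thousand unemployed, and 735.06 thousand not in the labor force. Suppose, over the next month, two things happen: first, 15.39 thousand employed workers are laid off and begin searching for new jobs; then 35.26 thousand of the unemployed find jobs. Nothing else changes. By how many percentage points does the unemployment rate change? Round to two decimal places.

The unemployment rate changes by −1.09 percentage points.

Initially, labor force = 1,698.46 + 118.72 = 1,817.18 thousand, so u = 118.72/1,817.18 = 6.53%.
After the first change, employed falls and unemployed rises by 15.39; labor force unchanged → E = 1,683.07, U = 134.11, labor force = 1,817.18 thousand.
After the second change, unemployed falls and employed rises by 35.26; labor force unchanged → E = 1,718.33, U = 98.85, labor force = 1,817.18 thousand.
New unemployment rate = 98.85 / 1,817.18 = 5.44%.
Change = 5.44% − 6.53% = −1.09 percentage points.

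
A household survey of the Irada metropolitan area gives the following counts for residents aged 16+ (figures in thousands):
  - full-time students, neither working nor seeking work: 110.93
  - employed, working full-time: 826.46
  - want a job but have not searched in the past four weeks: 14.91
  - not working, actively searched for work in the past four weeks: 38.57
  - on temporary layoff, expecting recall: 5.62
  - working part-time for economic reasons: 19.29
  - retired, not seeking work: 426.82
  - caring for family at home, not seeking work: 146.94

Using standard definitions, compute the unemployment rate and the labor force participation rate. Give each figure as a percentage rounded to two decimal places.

Unemployment rate ≈ 4.97%; labor force participation rate ≈ 55.99%.

Employed = 826.46 + 19.29 = 845.75 thousand (anyone who worked, including part-time for economic reasons, counts as employed).
Unemployed = 38.57 + 5.62 = 44.19 thousand (jobless and actively searching, or on temporary layoff).
Labor force = 845.75 + 44.19 = 889.94 thousand.
Not in labor force = 110.93 + 14.91 + 426.82 + 146.94 = 699.60 thousand (those not working and not actively searching are outside the labor force — including those who want a job but have given up searching).
Civilian working-age population = 889.94 + 699.60 = 1,589.54 thousand.
Unemployment rate = 44.19 / 889.94 = 4.97%.
Labor force participation rate = 889.94 / 1,589.54 = 55.99%.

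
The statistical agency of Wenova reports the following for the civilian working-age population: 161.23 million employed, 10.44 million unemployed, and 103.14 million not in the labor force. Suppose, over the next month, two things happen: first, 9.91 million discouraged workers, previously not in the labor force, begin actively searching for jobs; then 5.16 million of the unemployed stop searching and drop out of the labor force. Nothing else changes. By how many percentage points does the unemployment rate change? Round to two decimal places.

The unemployment rate changes by +2.53 percentage points.

Initially, labor force = 161.23 + 10.44 = 171.67 million, so u = 10.44/171.67 = 6.08%.
After the first change, unemployed and labor force both rise by 9.91 → E = 161.23, U = 20.35, labor force = 181.58 million.
After the second change, unemployed and labor force both fall by 5.16 → E = 161.23, U = 15.19, labor force = 176.42 million.
New unemployment rate = 15.19 / 176.42 = 8.61%.
Change = 8.61% − 6.08% = +2.53 percentage points.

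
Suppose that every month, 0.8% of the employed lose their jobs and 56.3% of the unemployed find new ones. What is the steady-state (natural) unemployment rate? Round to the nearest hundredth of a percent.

At steady state the flows balance: s·E = f·U, so U/(E+U) = s/(s+f).
u* = 0.8 / (0.8 + 56.3) = 0.8 / 57.10 = 1.40%.

Steady-state unemployment rate ≈ 1.40%.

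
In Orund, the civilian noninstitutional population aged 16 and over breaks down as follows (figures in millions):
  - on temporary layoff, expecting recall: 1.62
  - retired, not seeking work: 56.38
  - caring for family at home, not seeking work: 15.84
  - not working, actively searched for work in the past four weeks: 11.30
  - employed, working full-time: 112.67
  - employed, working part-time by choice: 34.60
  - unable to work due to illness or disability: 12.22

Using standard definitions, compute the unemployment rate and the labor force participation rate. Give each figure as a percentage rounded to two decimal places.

Employed = 112.67 + 34.60 = 147.27 million.
Unemployed = 1.62 + 11.30 = 12.92 million (jobless and actively searching, or on temporary layoff).
Labor force = 147.27 + 12.92 = 160.19 million.
Not in labor force = 56.38 + 15.84 + 12.22 = 84.44 million (those not working and not actively searching are outside the labor force).
Civilian working-age population = 160.19 + 84.44 = 244.63 million.
Unemployment rate = 12.92 / 160.19 = 8.07%.
Labor force participation rate = 160.19 / 244.63 = 65.48%.

Unemployment rate ≈ 8.07%; labor force participation rate ≈ 65.48%.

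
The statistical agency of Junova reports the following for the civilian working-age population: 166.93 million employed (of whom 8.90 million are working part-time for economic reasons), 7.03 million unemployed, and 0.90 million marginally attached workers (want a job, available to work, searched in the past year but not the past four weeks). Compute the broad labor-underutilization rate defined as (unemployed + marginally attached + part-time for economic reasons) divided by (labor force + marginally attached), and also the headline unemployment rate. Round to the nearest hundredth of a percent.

Labor force = 166.93 + 7.03 = 173.96 million.
Numerator = 7.03 + 0.90 + 8.90 = 16.83 million.
Denominator = 173.96 + 0.90 = 174.86 million.
Broad rate = 16.83 / 174.86 = 9.62%.
Headline unemployment rate = 7.03 / 173.96 = 4.04%.

Broad underutilization rate ≈ 9.62%; headline unemployment rate ≈ 4.04%.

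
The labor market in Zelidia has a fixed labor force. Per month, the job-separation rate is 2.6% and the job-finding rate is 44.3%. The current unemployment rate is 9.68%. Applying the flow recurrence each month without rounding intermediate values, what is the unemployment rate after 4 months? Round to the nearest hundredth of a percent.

Unemployment rate after four months ≈ 5.87%.

With a fixed labor force, u_{t+1} = u_t + s·(1−u_t) − f·u_t = u_t·(1−s−f) + s.
Here 1−s−f = 0.531 and s = 0.026.
u_1 = 0.096800 × 0.531 + 0.026 = 0.077401.
u_2 = 0.077401 × 0.531 + 0.026 = 0.067100.
u_3 = 0.067100 × 0.531 + 0.026 = 0.061630.
u_4 = 0.061630 × 0.531 + 0.026 = 0.058726.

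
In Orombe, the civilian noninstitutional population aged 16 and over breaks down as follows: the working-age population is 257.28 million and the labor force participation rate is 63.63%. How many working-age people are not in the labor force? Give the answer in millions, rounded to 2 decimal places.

About 93.57 million are not in the labor force.

Share not in the labor force = 1 − 0.6363 = 0.3637.
Not in labor force = 0.3637 × 257.28 ≈ 93.57 million.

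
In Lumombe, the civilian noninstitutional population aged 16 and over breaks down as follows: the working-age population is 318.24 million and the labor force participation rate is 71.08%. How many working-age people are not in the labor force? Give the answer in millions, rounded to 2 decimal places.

About 92.04 million are not in the labor force.

Share not in the labor force = 1 − 0.7108 = 0.2892.
Not in labor force = 0.2892 × 318.24 ≈ 92.04 million.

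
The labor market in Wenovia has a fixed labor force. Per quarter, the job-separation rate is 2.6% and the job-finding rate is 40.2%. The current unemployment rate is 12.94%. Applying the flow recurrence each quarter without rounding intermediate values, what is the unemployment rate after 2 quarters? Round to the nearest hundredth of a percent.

With a fixed labor force, u_{t+1} = u_t + s·(1−u_t) − f·u_t = u_t·(1−s−f) + s.
Here 1−s−f = 0.572 and s = 0.026.
u_1 = 0.129400 × 0.572 + 0.026 = 0.100017.
u_2 = 0.100017 × 0.572 + 0.026 = 0.083210.

Unemployment rate after two quarters ≈ 8.32%.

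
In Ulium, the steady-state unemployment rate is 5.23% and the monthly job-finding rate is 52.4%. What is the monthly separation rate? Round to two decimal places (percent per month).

Separation rate ≈ 2.89% per month.

From u* = s/(s+f): s = u·f/(1−u).
s = 0.0523 × 52.4 / (1 − 0.0523) = 2.7405 / 0.9477 ≈ 2.89% per month.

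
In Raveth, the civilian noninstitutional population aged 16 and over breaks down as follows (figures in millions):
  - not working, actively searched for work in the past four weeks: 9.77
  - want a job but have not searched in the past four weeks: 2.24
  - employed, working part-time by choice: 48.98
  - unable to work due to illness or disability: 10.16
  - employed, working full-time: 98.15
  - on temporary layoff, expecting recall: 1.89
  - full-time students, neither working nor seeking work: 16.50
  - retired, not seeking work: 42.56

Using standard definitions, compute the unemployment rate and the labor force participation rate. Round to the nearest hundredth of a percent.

Employed = 48.98 + 98.15 = 147.13 million.
Unemployed = 9.77 + 1.89 = 11.66 million (jobless and actively searching, or on temporary layoff).
Labor force = 147.13 + 11.66 = 158.79 million.
Not in labor force = 2.24 + 10.16 + 16.50 + 42.56 = 71.46 million (those not working and not actively searching are outside the labor force — including those who want a job but have given up searching).
Civilian working-age population = 158.79 + 71.46 = 230.25 million.
Unemployment rate = 11.66 / 158.79 = 7.34%.
Labor force participation rate = 158.79 / 230.25 = 68.96%.

Unemployment rate ≈ 7.34%; labor force participation rate ≈ 68.96%.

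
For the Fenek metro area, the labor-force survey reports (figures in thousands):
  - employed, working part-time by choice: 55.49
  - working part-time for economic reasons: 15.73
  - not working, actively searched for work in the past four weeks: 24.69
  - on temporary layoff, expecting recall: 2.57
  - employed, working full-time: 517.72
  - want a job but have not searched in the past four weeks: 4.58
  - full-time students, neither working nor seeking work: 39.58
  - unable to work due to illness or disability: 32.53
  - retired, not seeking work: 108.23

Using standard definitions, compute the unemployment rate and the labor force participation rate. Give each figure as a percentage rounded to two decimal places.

Unemployment rate ≈ 4.42%; labor force participation rate ≈ 76.92%.

Employed = 55.49 + 15.73 + 517.72 = 588.94 thousand (anyone who worked, including part-time for economic reasons, counts as employed).
Unemployed = 24.69 + 2.57 = 27.26 thousand (jobless and actively searching, or on temporary layoff).
Labor force = 588.94 + 27.26 = 616.20 thousand.
Not in labor force = 4.58 + 39.58 + 32.53 + 108.23 = 184.92 thousand (those not working and not actively searching are outside the labor force — including those who want a job but have given up searching).
Civilian working-age population = 616.20 + 184.92 = 801.12 thousand.
Unemployment rate = 27.26 / 616.20 = 4.42%.
Labor force participation rate = 616.20 / 801.12 = 76.92%.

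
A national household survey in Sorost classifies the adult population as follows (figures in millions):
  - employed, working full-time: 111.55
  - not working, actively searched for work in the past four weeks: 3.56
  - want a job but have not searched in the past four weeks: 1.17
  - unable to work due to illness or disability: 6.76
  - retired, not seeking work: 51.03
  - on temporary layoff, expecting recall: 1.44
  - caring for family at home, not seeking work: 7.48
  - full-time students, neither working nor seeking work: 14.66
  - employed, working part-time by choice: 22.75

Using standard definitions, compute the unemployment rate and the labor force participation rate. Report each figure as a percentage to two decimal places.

Unemployment rate ≈ 3.59%; labor force participation rate ≈ 63.20%.

Employed = 111.55 + 22.75 = 134.30 million.
Unemployed = 3.56 + 1.44 = 5.00 million (jobless and actively searching, or on temporary layoff).
Labor force = 134.30 + 5.00 = 139.30 million.
Not in labor force = 1.17 + 6.76 + 51.03 + 7.48 + 14.66 = 81.10 million (those not working and not actively searching are outside the labor force — including those who want a job but have given up searching).
Civilian working-age population = 139.30 + 81.10 = 220.40 million.
Unemployment rate = 5.00 / 139.30 = 3.59%.
Labor force participation rate = 139.30 / 220.40 = 63.20%.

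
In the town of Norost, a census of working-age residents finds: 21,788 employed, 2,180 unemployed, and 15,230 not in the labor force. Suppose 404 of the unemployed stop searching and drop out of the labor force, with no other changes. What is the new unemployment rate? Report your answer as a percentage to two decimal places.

New unemployment rate ≈ 7.54%.

Initially, labor force = 21,788 + 2,180 = 23,968, so u = 2,180/23,968 = 9.10%.
After the change, unemployed and labor force both fall by 404 → E = 21,788, U = 1,776, labor force = 23,564.
New unemployment rate = 1,776 / 23,564 = 7.54%.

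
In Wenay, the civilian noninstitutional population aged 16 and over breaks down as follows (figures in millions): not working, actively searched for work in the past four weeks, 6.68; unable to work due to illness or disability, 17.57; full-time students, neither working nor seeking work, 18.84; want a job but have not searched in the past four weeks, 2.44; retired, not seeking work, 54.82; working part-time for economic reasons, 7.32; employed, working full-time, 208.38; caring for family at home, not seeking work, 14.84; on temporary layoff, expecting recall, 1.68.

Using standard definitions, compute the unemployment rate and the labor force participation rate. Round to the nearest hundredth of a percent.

Unemployment rate ≈ 3.73%; labor force participation rate ≈ 67.37%.

Employed = 7.32 + 208.38 = 215.70 million (anyone who worked, including part-time for economic reasons, counts as employed).
Unemployed = 6.68 + 1.68 = 8.36 million (jobless and actively searching, or on temporary layoff).
Labor force = 215.70 + 8.36 = 224.06 million.
Not in labor force = 17.57 + 18.84 + 2.44 + 54.82 + 14.84 = 108.51 million (those not working and not actively searching are outside the labor force — including those who want a job but have given up searching).
Civilian working-age population = 224.06 + 108.51 = 332.57 million.
Unemployment rate = 8.36 / 224.06 = 3.73%.
Labor force participation rate = 224.06 / 332.57 = 67.37%.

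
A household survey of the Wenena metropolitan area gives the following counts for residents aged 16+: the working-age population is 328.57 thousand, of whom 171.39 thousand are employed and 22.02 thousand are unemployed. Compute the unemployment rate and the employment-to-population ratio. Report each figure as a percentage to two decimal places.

Unemployment rate ≈ 11.39%; employment-population ratio ≈ 52.16%.

Labor force = employed + unemployed = 171.39 + 22.02 = 193.41 thousand.
Unemployment rate = 22.02 / 193.41 = 11.39%.
Employment-population ratio = 171.39 / 328.57 = 52.16%.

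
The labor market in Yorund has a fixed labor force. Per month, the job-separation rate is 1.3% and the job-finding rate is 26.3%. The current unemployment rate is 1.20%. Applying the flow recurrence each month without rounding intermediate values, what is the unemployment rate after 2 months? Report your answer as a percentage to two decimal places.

With a fixed labor force, u_{t+1} = u_t + s·(1−u_t) − f·u_t = u_t·(1−s−f) + s.
Here 1−s−f = 0.724 and s = 0.013.
u_1 = 0.012000 × 0.724 + 0.013 = 0.021688.
u_2 = 0.021688 × 0.724 + 0.013 = 0.028702.

Unemployment rate after two months ≈ 2.87%.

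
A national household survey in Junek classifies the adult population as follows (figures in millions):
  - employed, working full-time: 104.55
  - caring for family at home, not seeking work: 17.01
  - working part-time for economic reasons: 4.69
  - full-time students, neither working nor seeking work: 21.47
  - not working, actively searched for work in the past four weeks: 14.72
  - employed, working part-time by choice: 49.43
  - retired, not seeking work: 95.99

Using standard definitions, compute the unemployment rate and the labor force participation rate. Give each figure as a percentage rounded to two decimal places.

Unemployment rate ≈ 8.49%; labor force participation rate ≈ 56.32%.

Employed = 104.55 + 4.69 + 49.43 = 158.67 million (anyone who worked, including part-time for economic reasons, counts as employed).
Unemployed = 14.72 million.
Labor force = 158.67 + 14.72 = 173.39 million.
Not in labor force = 17.01 + 21.47 + 95.99 = 134.47 million (those not working and not actively searching are outside the labor force).
Civilian working-age population = 173.39 + 134.47 = 307.86 million.
Unemployment rate = 14.72 / 173.39 = 8.49%.
Labor force participation rate = 173.39 / 307.86 = 56.32%.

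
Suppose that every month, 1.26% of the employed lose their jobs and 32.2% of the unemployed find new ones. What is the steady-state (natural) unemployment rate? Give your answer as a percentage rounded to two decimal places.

At steady state the flows balance: s·E = f·U, so U/(E+U) = s/(s+f).
u* = 1.26 / (1.26 + 32.2) = 1.26 / 33.46 = 3.77%.

Steady-state unemployment rate ≈ 3.77%.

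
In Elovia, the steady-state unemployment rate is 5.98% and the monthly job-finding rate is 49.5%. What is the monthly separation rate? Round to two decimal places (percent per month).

From u* = s/(s+f): s = u·f/(1−u).
s = 0.0598 × 49.5 / (1 − 0.0598) = 2.9601 / 0.9402 ≈ 3.15% per month.

Separation rate ≈ 3.15% per month.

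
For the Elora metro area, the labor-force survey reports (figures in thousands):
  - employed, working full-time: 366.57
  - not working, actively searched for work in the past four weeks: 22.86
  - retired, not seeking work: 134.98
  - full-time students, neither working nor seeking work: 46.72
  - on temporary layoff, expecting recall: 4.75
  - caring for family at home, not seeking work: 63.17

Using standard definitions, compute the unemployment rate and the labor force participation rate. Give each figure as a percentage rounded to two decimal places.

Unemployment rate ≈ 7.00%; labor force participation rate ≈ 61.68%.

Employed = 366.57 thousand.
Unemployed = 22.86 + 4.75 = 27.61 thousand (jobless and actively searching, or on temporary layoff).
Labor force = 366.57 + 27.61 = 394.18 thousand.
Not in labor force = 134.98 + 46.72 + 63.17 = 244.87 thousand (those not working and not actively searching are outside the labor force).
Civilian working-age population = 394.18 + 244.87 = 639.05 thousand.
Unemployment rate = 27.61 / 394.18 = 7.00%.
Labor force participation rate = 394.18 / 639.05 = 61.68%.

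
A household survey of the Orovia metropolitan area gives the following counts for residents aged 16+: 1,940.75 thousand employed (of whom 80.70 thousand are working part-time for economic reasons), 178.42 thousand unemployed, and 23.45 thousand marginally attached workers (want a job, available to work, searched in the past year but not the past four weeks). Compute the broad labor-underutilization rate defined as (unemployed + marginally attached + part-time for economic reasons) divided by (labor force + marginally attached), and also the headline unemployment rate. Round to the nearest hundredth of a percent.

Broad underutilization rate ≈ 13.19%; headline unemployment rate ≈ 8.42%.

Labor force = 1,940.75 + 178.42 = 2,119.17 thousand.
Numerator = 178.42 + 23.45 + 80.70 = 282.57 thousand.
Denominator = 2,119.17 + 23.45 = 2,142.62 thousand.
Broad rate = 282.57 / 2,142.62 = 13.19%.
Headline unemployment rate = 178.42 / 2,119.17 = 8.42%.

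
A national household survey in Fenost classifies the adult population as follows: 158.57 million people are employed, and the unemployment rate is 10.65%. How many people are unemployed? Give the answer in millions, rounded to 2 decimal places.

About 18.90 million are unemployed.

Let U be the number unemployed. The labor force is E + U, and U/(E+U) = 0.1065.
So U = 0.1065 × 158.57 / (1 − 0.1065) = 16.8877 / 0.8935 ≈ 18.90 million.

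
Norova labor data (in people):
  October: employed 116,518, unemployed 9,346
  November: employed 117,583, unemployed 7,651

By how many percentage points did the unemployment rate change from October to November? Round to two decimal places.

October: labor force = 116,518 + 9,346 = 125,864; u = 9,346/125,864 = 7.43%.
November: labor force = 117,583 + 7,651 = 125,234; u = 7,651/125,234 = 6.11%.
Change = 6.11% − 7.43% = −1.32 pp.

The unemployment rate changed by −1.32 percentage points.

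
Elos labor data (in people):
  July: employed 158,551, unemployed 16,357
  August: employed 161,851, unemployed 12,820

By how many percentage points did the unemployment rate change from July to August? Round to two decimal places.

The unemployment rate changed by −2.01 percentage points.

July: labor force = 158,551 + 16,357 = 174,908; u = 16,357/174,908 = 9.35%.
August: labor force = 161,851 + 12,820 = 174,671; u = 12,820/174,671 = 7.34%.
Change = 7.34% − 9.35% = −2.01 pp.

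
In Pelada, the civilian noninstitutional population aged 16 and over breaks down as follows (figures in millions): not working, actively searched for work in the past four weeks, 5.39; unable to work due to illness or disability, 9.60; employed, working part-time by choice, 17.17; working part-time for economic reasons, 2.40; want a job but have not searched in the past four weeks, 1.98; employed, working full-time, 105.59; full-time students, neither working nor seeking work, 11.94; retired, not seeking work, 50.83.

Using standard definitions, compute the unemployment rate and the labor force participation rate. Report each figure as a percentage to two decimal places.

Unemployment rate ≈ 4.13%; labor force participation rate ≈ 63.71%.

Employed = 17.17 + 2.40 + 105.59 = 125.16 million (anyone who worked, including part-time for economic reasons, counts as employed).
Unemployed = 5.39 million.
Labor force = 125.16 + 5.39 = 130.55 million.
Not in labor force = 9.60 + 1.98 + 11.94 + 50.83 = 74.35 million (those not working and not actively searching are outside the labor force — including those who want a job but have given up searching).
Civilian working-age population = 130.55 + 74.35 = 204.90 million.
Unemployment rate = 5.39 / 130.55 = 4.13%.
Labor force participation rate = 130.55 / 204.90 = 63.71%.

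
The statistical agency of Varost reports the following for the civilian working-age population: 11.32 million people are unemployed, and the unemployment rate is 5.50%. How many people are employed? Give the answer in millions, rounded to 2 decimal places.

Labor force = U / u = 11.32 / 0.0550 ≈ 205.82 million.
Employed = labor force − unemployed = 205.82 − 11.32 = 194.50 million.

About 194.50 million are employed.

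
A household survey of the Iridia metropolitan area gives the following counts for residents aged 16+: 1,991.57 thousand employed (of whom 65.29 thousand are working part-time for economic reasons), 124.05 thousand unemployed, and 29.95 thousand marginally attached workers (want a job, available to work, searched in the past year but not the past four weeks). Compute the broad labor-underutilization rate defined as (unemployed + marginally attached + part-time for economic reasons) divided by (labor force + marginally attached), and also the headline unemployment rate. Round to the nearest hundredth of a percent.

Broad underutilization rate ≈ 10.22%; headline unemployment rate ≈ 5.86%.

Labor force = 1,991.57 + 124.05 = 2,115.62 thousand.
Numerator = 124.05 + 29.95 + 65.29 = 219.29 thousand.
Denominator = 2,115.62 + 29.95 = 2,145.57 thousand.
Broad rate = 219.29 / 2,145.57 = 10.22%.
Headline unemployment rate = 124.05 / 2,115.62 = 5.86%.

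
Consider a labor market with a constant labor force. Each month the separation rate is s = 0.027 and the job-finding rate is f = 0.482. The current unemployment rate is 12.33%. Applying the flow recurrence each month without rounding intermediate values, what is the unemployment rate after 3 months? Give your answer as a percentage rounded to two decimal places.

With a fixed labor force, u_{t+1} = u_t + s·(1−u_t) − f·u_t = u_t·(1−s−f) + s.
Here 1−s−f = 0.491 and s = 0.027.
u_1 = 0.123300 × 0.491 + 0.027 = 0.087540.
u_2 = 0.087540 × 0.491 + 0.027 = 0.069982.
u_3 = 0.069982 × 0.491 + 0.027 = 0.061361.

Unemployment rate after three months ≈ 6.14%.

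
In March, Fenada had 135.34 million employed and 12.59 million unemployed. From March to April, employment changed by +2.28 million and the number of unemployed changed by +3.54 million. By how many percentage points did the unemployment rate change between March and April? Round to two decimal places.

March: labor force = 135.34 + 12.59 = 147.93; u = 12.59/147.93 = 8.51%.
April: labor force = 137.62 + 16.13 = 153.75; u = 16.13/153.75 = 10.49%.
Change = 10.49% − 8.51% = +1.98 pp.

The unemployment rate changed by +1.98 percentage points.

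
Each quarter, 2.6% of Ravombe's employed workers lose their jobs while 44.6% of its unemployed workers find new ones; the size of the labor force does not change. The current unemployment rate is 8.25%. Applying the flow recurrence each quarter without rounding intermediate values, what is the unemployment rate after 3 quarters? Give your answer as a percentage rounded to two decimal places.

With a fixed labor force, u_{t+1} = u_t + s·(1−u_t) − f·u_t = u_t·(1−s−f) + s.
Here 1−s−f = 0.528 and s = 0.026.
u_1 = 0.082500 × 0.528 + 0.026 = 0.069560.
u_2 = 0.069560 × 0.528 + 0.026 = 0.062728.
u_3 = 0.062728 × 0.528 + 0.026 = 0.059120.

Unemployment rate after three quarters ≈ 5.91%.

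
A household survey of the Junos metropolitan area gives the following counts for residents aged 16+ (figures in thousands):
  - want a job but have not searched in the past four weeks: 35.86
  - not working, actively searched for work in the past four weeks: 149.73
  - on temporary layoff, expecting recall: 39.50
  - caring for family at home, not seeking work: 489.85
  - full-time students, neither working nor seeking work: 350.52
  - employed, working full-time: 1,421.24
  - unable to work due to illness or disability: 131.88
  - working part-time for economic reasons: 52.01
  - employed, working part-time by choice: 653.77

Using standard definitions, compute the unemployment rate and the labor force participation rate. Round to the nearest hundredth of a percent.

Unemployment rate ≈ 8.17%; labor force participation rate ≈ 69.68%.

Employed = 1,421.24 + 52.01 + 653.77 = 2,127.02 thousand (anyone who worked, including part-time for economic reasons, counts as employed).
Unemployed = 149.73 + 39.50 = 189.23 thousand (jobless and actively searching, or on temporary layoff).
Labor force = 2,127.02 + 189.23 = 2,316.25 thousand.
Not in labor force = 35.86 + 489.85 + 350.52 + 131.88 = 1,008.11 thousand (those not working and not actively searching are outside the labor force — including those who want a job but have given up searching).
Civilian working-age population = 2,316.25 + 1,008.11 = 3,324.36 thousand.
Unemployment rate = 189.23 / 2,316.25 = 8.17%.
Labor force participation rate = 2,316.25 / 3,324.36 = 69.68%.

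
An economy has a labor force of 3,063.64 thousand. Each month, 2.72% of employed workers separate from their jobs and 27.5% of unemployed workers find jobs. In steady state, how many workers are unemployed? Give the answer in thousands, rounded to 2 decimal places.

About 275.75 thousand are unemployed in steady state.

Steady-state unemployment rate u* = s/(s+f) = 2.72/(2.72+27.5) = 0.090007.
Unemployed = u* × labor force = 0.090007 × 3,063.64 ≈ 275.75 thousand.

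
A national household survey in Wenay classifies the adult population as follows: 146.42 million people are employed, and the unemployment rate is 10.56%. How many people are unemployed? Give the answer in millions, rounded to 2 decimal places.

About 17.29 million are unemployed.

Let U be the number unemployed. The labor force is E + U, and U/(E+U) = 0.1056.
So U = 0.1056 × 146.42 / (1 − 0.1056) = 15.4620 / 0.8944 ≈ 17.29 million.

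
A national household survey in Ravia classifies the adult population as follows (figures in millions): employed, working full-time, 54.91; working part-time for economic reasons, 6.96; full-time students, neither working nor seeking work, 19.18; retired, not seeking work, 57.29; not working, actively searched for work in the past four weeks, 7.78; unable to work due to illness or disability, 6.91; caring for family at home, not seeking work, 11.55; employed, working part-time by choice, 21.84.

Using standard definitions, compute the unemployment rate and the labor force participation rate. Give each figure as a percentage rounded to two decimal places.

Unemployment rate ≈ 8.50%; labor force participation rate ≈ 49.08%.

Employed = 54.91 + 6.96 + 21.84 = 83.71 million (anyone who worked, including part-time for economic reasons, counts as employed).
Unemployed = 7.78 million.
Labor force = 83.71 + 7.78 = 91.49 million.
Not in labor force = 19.18 + 57.29 + 6.91 + 11.55 = 94.93 million (those not working and not actively searching are outside the labor force).
Civilian working-age population = 91.49 + 94.93 = 186.42 million.
Unemployment rate = 7.78 / 91.49 = 8.50%.
Labor force participation rate = 91.49 / 186.42 = 49.08%.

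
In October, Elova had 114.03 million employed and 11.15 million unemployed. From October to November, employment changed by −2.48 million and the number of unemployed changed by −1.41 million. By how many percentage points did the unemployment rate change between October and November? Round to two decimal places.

The unemployment rate changed by −0.88 percentage points.

October: labor force = 114.03 + 11.15 = 125.18; u = 11.15/125.18 = 8.91%.
November: labor force = 111.55 + 9.74 = 121.29; u = 9.74/121.29 = 8.03%.
Change = 8.03% − 8.91% = −0.88 pp.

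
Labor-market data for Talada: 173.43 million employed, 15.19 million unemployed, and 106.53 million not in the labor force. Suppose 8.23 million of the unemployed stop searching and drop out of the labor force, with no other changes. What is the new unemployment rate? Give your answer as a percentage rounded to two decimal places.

New unemployment rate ≈ 3.86%.

Initially, labor force = 173.43 + 15.19 = 188.62 million, so u = 15.19/188.62 = 8.05%.
After the change, unemployed and labor force both fall by 8.23 → E = 173.43, U = 6.96, labor force = 180.39 million.
New unemployment rate = 6.96 / 180.39 = 3.86%.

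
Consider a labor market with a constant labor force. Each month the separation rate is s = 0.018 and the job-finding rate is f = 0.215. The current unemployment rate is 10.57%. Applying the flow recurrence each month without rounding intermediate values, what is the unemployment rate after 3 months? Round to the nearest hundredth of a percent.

Unemployment rate after three months ≈ 9.01%.

With a fixed labor force, u_{t+1} = u_t + s·(1−u_t) − f·u_t = u_t·(1−s−f) + s.
Here 1−s−f = 0.767 and s = 0.018.
u_1 = 0.105700 × 0.767 + 0.018 = 0.099072.
u_2 = 0.099072 × 0.767 + 0.018 = 0.093988.
u_3 = 0.093988 × 0.767 + 0.018 = 0.090089.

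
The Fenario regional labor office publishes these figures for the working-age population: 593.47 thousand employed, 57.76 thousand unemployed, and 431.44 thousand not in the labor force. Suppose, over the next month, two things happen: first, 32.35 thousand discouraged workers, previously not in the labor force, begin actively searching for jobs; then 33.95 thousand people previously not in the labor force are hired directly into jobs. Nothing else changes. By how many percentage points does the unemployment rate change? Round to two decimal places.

Initially, labor force = 593.47 + 57.76 = 651.23 thousand, so u = 57.76/651.23 = 8.87%.
After the first change, unemployed and labor force both rise by 32.35 → E = 593.47, U = 90.11, labor force = 683.58 thousand.
After the second change, employed and labor force both rise by 33.95; unemployed unchanged → E = 627.42, U = 90.11, labor force = 717.53 thousand.
New unemployment rate = 90.11 / 717.53 = 12.56%.
Change = 12.56% − 8.87% = +3.69 percentage points.

The unemployment rate changes by +3.69 percentage points.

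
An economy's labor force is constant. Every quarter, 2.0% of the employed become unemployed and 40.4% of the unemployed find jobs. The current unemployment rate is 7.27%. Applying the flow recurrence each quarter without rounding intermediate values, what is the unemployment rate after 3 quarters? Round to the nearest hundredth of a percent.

Unemployment rate after three quarters ≈ 5.20%.

With a fixed labor force, u_{t+1} = u_t + s·(1−u_t) − f·u_t = u_t·(1−s−f) + s.
Here 1−s−f = 0.576 and s = 0.020.
u_1 = 0.072700 × 0.576 + 0.020 = 0.061875.
u_2 = 0.061875 × 0.576 + 0.020 = 0.055640.
u_3 = 0.055640 × 0.576 + 0.020 = 0.052049.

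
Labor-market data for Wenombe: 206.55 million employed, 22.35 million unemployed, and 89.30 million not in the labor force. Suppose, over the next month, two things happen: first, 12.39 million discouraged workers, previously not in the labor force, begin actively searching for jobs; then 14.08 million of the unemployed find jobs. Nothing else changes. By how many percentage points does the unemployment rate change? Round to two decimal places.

Initially, labor force = 206.55 + 22.35 = 228.90 million, so u = 22.35/228.90 = 9.76%.
After the first change, unemployed and labor force both rise by 12.39 → E = 206.55, U = 34.74, labor force = 241.29 million.
After the second change, unemployed falls and employed rises by 14.08; labor force unchanged → E = 220.63, U = 20.66, labor force = 241.29 million.
New unemployment rate = 20.66 / 241.29 = 8.56%.
Change = 8.56% − 9.76% = −1.20 percentage points.

The unemployment rate changes by −1.20 percentage points.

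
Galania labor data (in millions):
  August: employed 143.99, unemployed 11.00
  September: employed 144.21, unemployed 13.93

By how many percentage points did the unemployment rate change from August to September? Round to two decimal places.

The unemployment rate changed by +1.71 percentage points.

August: labor force = 143.99 + 11.00 = 154.99; u = 11.00/154.99 = 7.10%.
September: labor force = 144.21 + 13.93 = 158.14; u = 13.93/158.14 = 8.81%.
Change = 8.81% − 7.10% = +1.71 pp.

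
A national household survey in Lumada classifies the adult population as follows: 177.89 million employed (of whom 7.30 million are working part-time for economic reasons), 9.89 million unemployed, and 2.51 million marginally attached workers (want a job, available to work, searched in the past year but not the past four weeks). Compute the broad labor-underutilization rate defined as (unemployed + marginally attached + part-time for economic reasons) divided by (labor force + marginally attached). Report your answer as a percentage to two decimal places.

Labor force = 177.89 + 9.89 = 187.78 million.
Numerator = 9.89 + 2.51 + 7.30 = 19.70 million.
Denominator = 187.78 + 2.51 = 190.29 million.
Broad rate = 19.70 / 190.29 = 10.35%.

Broad underutilization rate ≈ 10.35%.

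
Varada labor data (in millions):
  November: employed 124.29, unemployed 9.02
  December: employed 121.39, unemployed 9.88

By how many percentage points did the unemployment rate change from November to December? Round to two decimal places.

The unemployment rate changed by +0.76 percentage points.

November: labor force = 124.29 + 9.02 = 133.31; u = 9.02/133.31 = 6.77%.
December: labor force = 121.39 + 9.88 = 131.27; u = 9.88/131.27 = 7.53%.
Change = 7.53% − 6.77% = +0.76 pp.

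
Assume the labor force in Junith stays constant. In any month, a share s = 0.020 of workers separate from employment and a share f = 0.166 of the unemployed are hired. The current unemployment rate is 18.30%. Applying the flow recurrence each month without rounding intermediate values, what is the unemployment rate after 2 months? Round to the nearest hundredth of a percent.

Unemployment rate after two months ≈ 15.75%.

With a fixed labor force, u_{t+1} = u_t + s·(1−u_t) − f·u_t = u_t·(1−s−f) + s.
Here 1−s−f = 0.814 and s = 0.020.
u_1 = 0.183000 × 0.814 + 0.020 = 0.168962.
u_2 = 0.168962 × 0.814 + 0.020 = 0.157535.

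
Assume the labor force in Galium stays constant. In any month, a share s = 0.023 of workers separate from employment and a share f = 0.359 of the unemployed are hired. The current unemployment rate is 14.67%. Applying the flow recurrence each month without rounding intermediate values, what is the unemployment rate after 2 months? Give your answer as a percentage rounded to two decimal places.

With a fixed labor force, u_{t+1} = u_t + s·(1−u_t) − f·u_t = u_t·(1−s−f) + s.
Here 1−s−f = 0.618 and s = 0.023.
u_1 = 0.146700 × 0.618 + 0.023 = 0.113661.
u_2 = 0.113661 × 0.618 + 0.023 = 0.093242.

Unemployment rate after two months ≈ 9.32%.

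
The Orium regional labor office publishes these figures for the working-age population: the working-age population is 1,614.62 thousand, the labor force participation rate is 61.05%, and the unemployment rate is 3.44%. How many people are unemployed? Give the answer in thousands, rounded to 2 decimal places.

Labor force = 0.6105 × 1,614.62 = 985.73 thousand.
Unemployed = 0.0344 × 985.73 ≈ 33.91 thousand.

About 33.91 thousand are unemployed.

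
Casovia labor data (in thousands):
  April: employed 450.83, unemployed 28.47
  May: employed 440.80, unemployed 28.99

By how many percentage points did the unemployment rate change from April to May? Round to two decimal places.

The unemployment rate changed by +0.23 percentage points.

April: labor force = 450.83 + 28.47 = 479.30; u = 28.47/479.30 = 5.94%.
May: labor force = 440.80 + 28.99 = 469.79; u = 28.99/469.79 = 6.17%.
Change = 6.17% − 5.94% = +0.23 pp.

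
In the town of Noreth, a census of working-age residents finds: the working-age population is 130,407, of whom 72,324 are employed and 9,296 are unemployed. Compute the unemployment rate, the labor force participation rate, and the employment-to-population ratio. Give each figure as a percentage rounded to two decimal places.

Unemployment rate ≈ 11.39%; labor force participation rate ≈ 62.59%; employment-population ratio ≈ 55.46%.

Labor force = employed + unemployed = 72,324 + 9,296 = 81,620.
Unemployment rate = 9,296 / 81,620 = 11.39%.
Labor force participation rate = 81,620 / 130,407 = 62.59%.
Employment-population ratio = 72,324 / 130,407 = 55.46%.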